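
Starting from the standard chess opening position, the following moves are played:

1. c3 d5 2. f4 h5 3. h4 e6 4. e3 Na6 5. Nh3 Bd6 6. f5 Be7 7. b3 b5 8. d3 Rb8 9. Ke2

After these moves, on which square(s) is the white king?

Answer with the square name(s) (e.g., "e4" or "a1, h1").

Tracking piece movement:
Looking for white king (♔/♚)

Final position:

  a b c d e f g h
  ─────────────────
8│· ♜ ♝ ♛ ♚ · ♞ ♜│8
7│♟ · ♟ · ♝ ♟ ♟ ·│7
6│♞ · · · ♟ · · ·│6
5│· ♟ · ♟ · ♙ · ♟│5
4│· · · · · · · ♙│4
3│· ♙ ♙ ♙ ♙ · · ♘│3
2│♙ · · · ♔ · ♙ ·│2
1│♖ ♘ ♗ ♕ · ♗ · ♖│1
  ─────────────────
  a b c d e f g h


e2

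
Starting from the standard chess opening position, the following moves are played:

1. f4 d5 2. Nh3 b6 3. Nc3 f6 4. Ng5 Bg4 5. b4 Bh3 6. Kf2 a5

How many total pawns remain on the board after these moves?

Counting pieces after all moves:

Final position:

  a b c d e f g h
  ─────────────────
8│♜ ♞ · ♛ ♚ ♝ ♞ ♜│8
7│· · ♟ · ♟ · ♟ ♟│7
6│· ♟ · · · ♟ · ·│6
5│♟ · · ♟ · · ♘ ·│5
4│· ♙ · · · ♙ · ·│4
3│· · ♘ · · · · ♝│3
2│♙ · ♙ ♙ ♙ ♔ ♙ ♙│2
1│♖ · ♗ ♕ · ♗ · ♖│1
  ─────────────────
  a b c d e f g h


16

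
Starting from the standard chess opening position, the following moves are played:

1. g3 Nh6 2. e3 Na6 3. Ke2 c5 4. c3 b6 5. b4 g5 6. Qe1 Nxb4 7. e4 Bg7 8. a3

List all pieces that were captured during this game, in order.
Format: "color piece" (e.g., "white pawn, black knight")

Tracking captures:
  Nxb4: captured white pawn

white pawn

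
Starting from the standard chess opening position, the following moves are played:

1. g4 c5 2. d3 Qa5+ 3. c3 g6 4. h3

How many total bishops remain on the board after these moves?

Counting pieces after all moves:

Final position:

  a b c d e f g h
  ─────────────────
8│♜ ♞ ♝ · ♚ ♝ ♞ ♜│8
7│♟ ♟ · ♟ ♟ ♟ · ♟│7
6│· · · · · · ♟ ·│6
5│♛ · ♟ · · · · ·│5
4│· · · · · · ♙ ·│4
3│· · ♙ ♙ · · · ♙│3
2│♙ ♙ · · ♙ ♙ · ·│2
1│♖ ♘ ♗ ♕ ♔ ♗ ♘ ♖│1
  ─────────────────
  a b c d e f g h


4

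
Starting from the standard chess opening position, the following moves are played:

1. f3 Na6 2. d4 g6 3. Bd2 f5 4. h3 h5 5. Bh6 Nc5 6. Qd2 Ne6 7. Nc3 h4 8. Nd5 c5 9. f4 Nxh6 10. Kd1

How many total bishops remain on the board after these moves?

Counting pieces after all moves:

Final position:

  a b c d e f g h
  ─────────────────
8│♜ · ♝ ♛ ♚ ♝ · ♜│8
7│♟ ♟ · ♟ ♟ · · ·│7
6│· · · · ♞ · ♟ ♞│6
5│· · ♟ ♘ · ♟ · ·│5
4│· · · ♙ · ♙ · ♟│4
3│· · · · · · · ♙│3
2│♙ ♙ ♙ ♕ ♙ · ♙ ·│2
1│♖ · · ♔ · ♗ ♘ ♖│1
  ─────────────────
  a b c d e f g h


3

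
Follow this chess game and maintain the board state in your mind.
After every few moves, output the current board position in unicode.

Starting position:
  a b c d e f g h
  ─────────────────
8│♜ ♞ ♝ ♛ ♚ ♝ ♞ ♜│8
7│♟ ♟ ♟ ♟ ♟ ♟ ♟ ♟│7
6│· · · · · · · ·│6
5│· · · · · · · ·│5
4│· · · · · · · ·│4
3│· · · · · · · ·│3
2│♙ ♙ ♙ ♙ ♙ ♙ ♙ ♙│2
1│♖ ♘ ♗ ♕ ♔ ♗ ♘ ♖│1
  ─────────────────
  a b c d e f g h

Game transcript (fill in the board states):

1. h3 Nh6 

  a b c d e f g h
  ─────────────────
8│♜ ♞ ♝ ♛ ♚ ♝ · ♜│8
7│♟ ♟ ♟ ♟ ♟ ♟ ♟ ♟│7
6│· · · · · · · ♞│6
5│· · · · · · · ·│5
4│· · · · · · · ·│4
3│· · · · · · · ♙│3
2│♙ ♙ ♙ ♙ ♙ ♙ ♙ ·│2
1│♖ ♘ ♗ ♕ ♔ ♗ ♘ ♖│1
  ─────────────────
  a b c d e f g h

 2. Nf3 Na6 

  a b c d e f g h
  ─────────────────
8│♜ · ♝ ♛ ♚ ♝ · ♜│8
7│♟ ♟ ♟ ♟ ♟ ♟ ♟ ♟│7
6│♞ · · · · · · ♞│6
5│· · · · · · · ·│5
4│· · · · · · · ·│4
3│· · · · · ♘ · ♙│3
2│♙ ♙ ♙ ♙ ♙ ♙ ♙ ·│2
1│♖ ♘ ♗ ♕ ♔ ♗ · ♖│1
  ─────────────────
  a b c d e f g h

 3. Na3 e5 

  a b c d e f g h
  ─────────────────
8│♜ · ♝ ♛ ♚ ♝ · ♜│8
7│♟ ♟ ♟ ♟ · ♟ ♟ ♟│7
6│♞ · · · · · · ♞│6
5│· · · · ♟ · · ·│5
4│· · · · · · · ·│4
3│♘ · · · · ♘ · ♙│3
2│♙ ♙ ♙ ♙ ♙ ♙ ♙ ·│2
1│♖ · ♗ ♕ ♔ ♗ · ♖│1
  ─────────────────
  a b c d e f g h

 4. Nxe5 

  a b c d e f g h
  ─────────────────
8│♜ · ♝ ♛ ♚ ♝ · ♜│8
7│♟ ♟ ♟ ♟ · ♟ ♟ ♟│7
6│♞ · · · · · · ♞│6
5│· · · · ♘ · · ·│5
4│· · · · · · · ·│4
3│♘ · · · · · · ♙│3
2│♙ ♙ ♙ ♙ ♙ ♙ ♙ ·│2
1│♖ · ♗ ♕ ♔ ♗ · ♖│1
  ─────────────────
  a b c d e f g h


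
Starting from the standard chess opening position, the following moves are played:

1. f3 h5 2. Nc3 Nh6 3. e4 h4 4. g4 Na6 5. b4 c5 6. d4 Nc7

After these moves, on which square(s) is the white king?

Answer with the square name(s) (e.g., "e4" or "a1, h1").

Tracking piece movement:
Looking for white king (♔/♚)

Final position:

  a b c d e f g h
  ─────────────────
8│♜ · ♝ ♛ ♚ ♝ · ♜│8
7│♟ ♟ ♞ ♟ ♟ ♟ ♟ ·│7
6│· · · · · · · ♞│6
5│· · ♟ · · · · ·│5
4│· ♙ · ♙ ♙ · ♙ ♟│4
3│· · ♘ · · ♙ · ·│3
2│♙ · ♙ · · · · ♙│2
1│♖ · ♗ ♕ ♔ ♗ ♘ ♖│1
  ─────────────────
  a b c d e f g h


e1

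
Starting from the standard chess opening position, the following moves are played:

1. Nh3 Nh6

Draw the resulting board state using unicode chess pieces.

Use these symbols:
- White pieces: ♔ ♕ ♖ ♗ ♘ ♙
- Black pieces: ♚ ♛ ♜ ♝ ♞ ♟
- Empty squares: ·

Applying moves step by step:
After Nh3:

♜ ♞ ♝ ♛ ♚ ♝ ♞ ♜
♟ ♟ ♟ ♟ ♟ ♟ ♟ ♟
· · · · · · · ·
· · · · · · · ·
· · · · · · · ·
· · · · · · · ♘
♙ ♙ ♙ ♙ ♙ ♙ ♙ ♙
♖ ♘ ♗ ♕ ♔ ♗ · ♖


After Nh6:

♜ ♞ ♝ ♛ ♚ ♝ · ♜
♟ ♟ ♟ ♟ ♟ ♟ ♟ ♟
· · · · · · · ♞
· · · · · · · ·
· · · · · · · ·
· · · · · · · ♘
♙ ♙ ♙ ♙ ♙ ♙ ♙ ♙
♖ ♘ ♗ ♕ ♔ ♗ · ♖



  a b c d e f g h
  ─────────────────
8│♜ ♞ ♝ ♛ ♚ ♝ · ♜│8
7│♟ ♟ ♟ ♟ ♟ ♟ ♟ ♟│7
6│· · · · · · · ♞│6
5│· · · · · · · ·│5
4│· · · · · · · ·│4
3│· · · · · · · ♘│3
2│♙ ♙ ♙ ♙ ♙ ♙ ♙ ♙│2
1│♖ ♘ ♗ ♕ ♔ ♗ · ♖│1
  ─────────────────
  a b c d e f g h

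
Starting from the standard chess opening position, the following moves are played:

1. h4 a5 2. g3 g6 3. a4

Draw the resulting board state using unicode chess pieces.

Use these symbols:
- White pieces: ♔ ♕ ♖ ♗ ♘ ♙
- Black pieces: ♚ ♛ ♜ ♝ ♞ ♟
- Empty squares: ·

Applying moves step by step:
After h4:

♜ ♞ ♝ ♛ ♚ ♝ ♞ ♜
♟ ♟ ♟ ♟ ♟ ♟ ♟ ♟
· · · · · · · ·
· · · · · · · ·
· · · · · · · ♙
· · · · · · · ·
♙ ♙ ♙ ♙ ♙ ♙ ♙ ·
♖ ♘ ♗ ♕ ♔ ♗ ♘ ♖


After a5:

♜ ♞ ♝ ♛ ♚ ♝ ♞ ♜
· ♟ ♟ ♟ ♟ ♟ ♟ ♟
· · · · · · · ·
♟ · · · · · · ·
· · · · · · · ♙
· · · · · · · ·
♙ ♙ ♙ ♙ ♙ ♙ ♙ ·
♖ ♘ ♗ ♕ ♔ ♗ ♘ ♖


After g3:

♜ ♞ ♝ ♛ ♚ ♝ ♞ ♜
· ♟ ♟ ♟ ♟ ♟ ♟ ♟
· · · · · · · ·
♟ · · · · · · ·
· · · · · · · ♙
· · · · · · ♙ ·
♙ ♙ ♙ ♙ ♙ ♙ · ·
♖ ♘ ♗ ♕ ♔ ♗ ♘ ♖


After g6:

♜ ♞ ♝ ♛ ♚ ♝ ♞ ♜
· ♟ ♟ ♟ ♟ ♟ · ♟
· · · · · · ♟ ·
♟ · · · · · · ·
· · · · · · · ♙
· · · · · · ♙ ·
♙ ♙ ♙ ♙ ♙ ♙ · ·
♖ ♘ ♗ ♕ ♔ ♗ ♘ ♖


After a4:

♜ ♞ ♝ ♛ ♚ ♝ ♞ ♜
· ♟ ♟ ♟ ♟ ♟ · ♟
· · · · · · ♟ ·
♟ · · · · · · ·
♙ · · · · · · ♙
· · · · · · ♙ ·
· ♙ ♙ ♙ ♙ ♙ · ·
♖ ♘ ♗ ♕ ♔ ♗ ♘ ♖



  a b c d e f g h
  ─────────────────
8│♜ ♞ ♝ ♛ ♚ ♝ ♞ ♜│8
7│· ♟ ♟ ♟ ♟ ♟ · ♟│7
6│· · · · · · ♟ ·│6
5│♟ · · · · · · ·│5
4│♙ · · · · · · ♙│4
3│· · · · · · ♙ ·│3
2│· ♙ ♙ ♙ ♙ ♙ · ·│2
1│♖ ♘ ♗ ♕ ♔ ♗ ♘ ♖│1
  ─────────────────
  a b c d e f g h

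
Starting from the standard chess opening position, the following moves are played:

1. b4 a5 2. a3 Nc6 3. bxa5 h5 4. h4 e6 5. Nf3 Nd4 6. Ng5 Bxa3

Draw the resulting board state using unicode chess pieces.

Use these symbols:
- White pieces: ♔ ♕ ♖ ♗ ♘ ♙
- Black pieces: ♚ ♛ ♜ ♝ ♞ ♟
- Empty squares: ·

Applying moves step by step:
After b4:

♜ ♞ ♝ ♛ ♚ ♝ ♞ ♜
♟ ♟ ♟ ♟ ♟ ♟ ♟ ♟
· · · · · · · ·
· · · · · · · ·
· ♙ · · · · · ·
· · · · · · · ·
♙ · ♙ ♙ ♙ ♙ ♙ ♙
♖ ♘ ♗ ♕ ♔ ♗ ♘ ♖


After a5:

♜ ♞ ♝ ♛ ♚ ♝ ♞ ♜
· ♟ ♟ ♟ ♟ ♟ ♟ ♟
· · · · · · · ·
♟ · · · · · · ·
· ♙ · · · · · ·
· · · · · · · ·
♙ · ♙ ♙ ♙ ♙ ♙ ♙
♖ ♘ ♗ ♕ ♔ ♗ ♘ ♖


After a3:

♜ ♞ ♝ ♛ ♚ ♝ ♞ ♜
· ♟ ♟ ♟ ♟ ♟ ♟ ♟
· · · · · · · ·
♟ · · · · · · ·
· ♙ · · · · · ·
♙ · · · · · · ·
· · ♙ ♙ ♙ ♙ ♙ ♙
♖ ♘ ♗ ♕ ♔ ♗ ♘ ♖


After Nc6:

♜ · ♝ ♛ ♚ ♝ ♞ ♜
· ♟ ♟ ♟ ♟ ♟ ♟ ♟
· · ♞ · · · · ·
♟ · · · · · · ·
· ♙ · · · · · ·
♙ · · · · · · ·
· · ♙ ♙ ♙ ♙ ♙ ♙
♖ ♘ ♗ ♕ ♔ ♗ ♘ ♖


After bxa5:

♜ · ♝ ♛ ♚ ♝ ♞ ♜
· ♟ ♟ ♟ ♟ ♟ ♟ ♟
· · ♞ · · · · ·
♙ · · · · · · ·
· · · · · · · ·
♙ · · · · · · ·
· · ♙ ♙ ♙ ♙ ♙ ♙
♖ ♘ ♗ ♕ ♔ ♗ ♘ ♖


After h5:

♜ · ♝ ♛ ♚ ♝ ♞ ♜
· ♟ ♟ ♟ ♟ ♟ ♟ ·
· · ♞ · · · · ·
♙ · · · · · · ♟
· · · · · · · ·
♙ · · · · · · ·
· · ♙ ♙ ♙ ♙ ♙ ♙
♖ ♘ ♗ ♕ ♔ ♗ ♘ ♖


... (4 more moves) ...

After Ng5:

♜ · ♝ ♛ ♚ ♝ ♞ ♜
· ♟ ♟ ♟ · ♟ ♟ ·
· · · · ♟ · · ·
♙ · · · · · ♘ ♟
· · · ♞ · · · ♙
♙ · · · · · · ·
· · ♙ ♙ ♙ ♙ ♙ ·
♖ ♘ ♗ ♕ ♔ ♗ · ♖


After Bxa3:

♜ · ♝ ♛ ♚ · ♞ ♜
· ♟ ♟ ♟ · ♟ ♟ ·
· · · · ♟ · · ·
♙ · · · · · ♘ ♟
· · · ♞ · · · ♙
♝ · · · · · · ·
· · ♙ ♙ ♙ ♙ ♙ ·
♖ ♘ ♗ ♕ ♔ ♗ · ♖



  a b c d e f g h
  ─────────────────
8│♜ · ♝ ♛ ♚ · ♞ ♜│8
7│· ♟ ♟ ♟ · ♟ ♟ ·│7
6│· · · · ♟ · · ·│6
5│♙ · · · · · ♘ ♟│5
4│· · · ♞ · · · ♙│4
3│♝ · · · · · · ·│3
2│· · ♙ ♙ ♙ ♙ ♙ ·│2
1│♖ ♘ ♗ ♕ ♔ ♗ · ♖│1
  ─────────────────
  a b c d e f g h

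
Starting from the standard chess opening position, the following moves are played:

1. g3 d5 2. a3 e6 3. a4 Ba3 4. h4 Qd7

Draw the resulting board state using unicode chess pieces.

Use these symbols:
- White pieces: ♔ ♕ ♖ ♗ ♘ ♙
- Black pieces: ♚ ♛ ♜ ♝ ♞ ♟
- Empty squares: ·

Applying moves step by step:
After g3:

♜ ♞ ♝ ♛ ♚ ♝ ♞ ♜
♟ ♟ ♟ ♟ ♟ ♟ ♟ ♟
· · · · · · · ·
· · · · · · · ·
· · · · · · · ·
· · · · · · ♙ ·
♙ ♙ ♙ ♙ ♙ ♙ · ♙
♖ ♘ ♗ ♕ ♔ ♗ ♘ ♖


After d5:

♜ ♞ ♝ ♛ ♚ ♝ ♞ ♜
♟ ♟ ♟ · ♟ ♟ ♟ ♟
· · · · · · · ·
· · · ♟ · · · ·
· · · · · · · ·
· · · · · · ♙ ·
♙ ♙ ♙ ♙ ♙ ♙ · ♙
♖ ♘ ♗ ♕ ♔ ♗ ♘ ♖


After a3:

♜ ♞ ♝ ♛ ♚ ♝ ♞ ♜
♟ ♟ ♟ · ♟ ♟ ♟ ♟
· · · · · · · ·
· · · ♟ · · · ·
· · · · · · · ·
♙ · · · · · ♙ ·
· ♙ ♙ ♙ ♙ ♙ · ♙
♖ ♘ ♗ ♕ ♔ ♗ ♘ ♖


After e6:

♜ ♞ ♝ ♛ ♚ ♝ ♞ ♜
♟ ♟ ♟ · · ♟ ♟ ♟
· · · · ♟ · · ·
· · · ♟ · · · ·
· · · · · · · ·
♙ · · · · · ♙ ·
· ♙ ♙ ♙ ♙ ♙ · ♙
♖ ♘ ♗ ♕ ♔ ♗ ♘ ♖


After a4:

♜ ♞ ♝ ♛ ♚ ♝ ♞ ♜
♟ ♟ ♟ · · ♟ ♟ ♟
· · · · ♟ · · ·
· · · ♟ · · · ·
♙ · · · · · · ·
· · · · · · ♙ ·
· ♙ ♙ ♙ ♙ ♙ · ♙
♖ ♘ ♗ ♕ ♔ ♗ ♘ ♖


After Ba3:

♜ ♞ ♝ ♛ ♚ · ♞ ♜
♟ ♟ ♟ · · ♟ ♟ ♟
· · · · ♟ · · ·
· · · ♟ · · · ·
♙ · · · · · · ·
♝ · · · · · ♙ ·
· ♙ ♙ ♙ ♙ ♙ · ♙
♖ ♘ ♗ ♕ ♔ ♗ ♘ ♖


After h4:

♜ ♞ ♝ ♛ ♚ · ♞ ♜
♟ ♟ ♟ · · ♟ ♟ ♟
· · · · ♟ · · ·
· · · ♟ · · · ·
♙ · · · · · · ♙
♝ · · · · · ♙ ·
· ♙ ♙ ♙ ♙ ♙ · ·
♖ ♘ ♗ ♕ ♔ ♗ ♘ ♖


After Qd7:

♜ ♞ ♝ · ♚ · ♞ ♜
♟ ♟ ♟ ♛ · ♟ ♟ ♟
· · · · ♟ · · ·
· · · ♟ · · · ·
♙ · · · · · · ♙
♝ · · · · · ♙ ·
· ♙ ♙ ♙ ♙ ♙ · ·
♖ ♘ ♗ ♕ ♔ ♗ ♘ ♖



  a b c d e f g h
  ─────────────────
8│♜ ♞ ♝ · ♚ · ♞ ♜│8
7│♟ ♟ ♟ ♛ · ♟ ♟ ♟│7
6│· · · · ♟ · · ·│6
5│· · · ♟ · · · ·│5
4│♙ · · · · · · ♙│4
3│♝ · · · · · ♙ ·│3
2│· ♙ ♙ ♙ ♙ ♙ · ·│2
1│♖ ♘ ♗ ♕ ♔ ♗ ♘ ♖│1
  ─────────────────
  a b c d e f g h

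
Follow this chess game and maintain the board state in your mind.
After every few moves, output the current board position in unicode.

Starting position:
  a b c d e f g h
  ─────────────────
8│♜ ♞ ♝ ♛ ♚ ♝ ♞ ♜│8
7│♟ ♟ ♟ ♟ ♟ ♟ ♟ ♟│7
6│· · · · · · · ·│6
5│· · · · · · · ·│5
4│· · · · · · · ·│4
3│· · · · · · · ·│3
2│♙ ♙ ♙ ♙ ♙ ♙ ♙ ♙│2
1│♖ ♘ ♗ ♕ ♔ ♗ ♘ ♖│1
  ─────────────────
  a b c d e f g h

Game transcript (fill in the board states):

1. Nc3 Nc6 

  a b c d e f g h
  ─────────────────
8│♜ · ♝ ♛ ♚ ♝ ♞ ♜│8
7│♟ ♟ ♟ ♟ ♟ ♟ ♟ ♟│7
6│· · ♞ · · · · ·│6
5│· · · · · · · ·│5
4│· · · · · · · ·│4
3│· · ♘ · · · · ·│3
2│♙ ♙ ♙ ♙ ♙ ♙ ♙ ♙│2
1│♖ · ♗ ♕ ♔ ♗ ♘ ♖│1
  ─────────────────
  a b c d e f g h

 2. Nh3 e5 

  a b c d e f g h
  ─────────────────
8│♜ · ♝ ♛ ♚ ♝ ♞ ♜│8
7│♟ ♟ ♟ ♟ · ♟ ♟ ♟│7
6│· · ♞ · · · · ·│6
5│· · · · ♟ · · ·│5
4│· · · · · · · ·│4
3│· · ♘ · · · · ♘│3
2│♙ ♙ ♙ ♙ ♙ ♙ ♙ ♙│2
1│♖ · ♗ ♕ ♔ ♗ · ♖│1
  ─────────────────
  a b c d e f g h

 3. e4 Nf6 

  a b c d e f g h
  ─────────────────
8│♜ · ♝ ♛ ♚ ♝ · ♜│8
7│♟ ♟ ♟ ♟ · ♟ ♟ ♟│7
6│· · ♞ · · ♞ · ·│6
5│· · · · ♟ · · ·│5
4│· · · · ♙ · · ·│4
3│· · ♘ · · · · ♘│3
2│♙ ♙ ♙ ♙ · ♙ ♙ ♙│2
1│♖ · ♗ ♕ ♔ ♗ · ♖│1
  ─────────────────
  a b c d e f g h

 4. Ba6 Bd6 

  a b c d e f g h
  ─────────────────
8│♜ · ♝ ♛ ♚ · · ♜│8
7│♟ ♟ ♟ ♟ · ♟ ♟ ♟│7
6│♗ · ♞ ♝ · ♞ · ·│6
5│· · · · ♟ · · ·│5
4│· · · · ♙ · · ·│4
3│· · ♘ · · · · ♘│3
2│♙ ♙ ♙ ♙ · ♙ ♙ ♙│2
1│♖ · ♗ ♕ ♔ · · ♖│1
  ─────────────────
  a b c d e f g h



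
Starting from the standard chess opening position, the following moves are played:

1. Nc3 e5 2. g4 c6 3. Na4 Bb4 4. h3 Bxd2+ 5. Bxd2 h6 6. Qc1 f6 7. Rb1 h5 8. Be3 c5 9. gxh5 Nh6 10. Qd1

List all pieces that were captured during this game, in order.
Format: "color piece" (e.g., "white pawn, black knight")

Tracking captures:
  Bxd2+: captured white pawn
  Bxd2: captured black bishop
  gxh5: captured black pawn

white pawn, black bishop, black pawn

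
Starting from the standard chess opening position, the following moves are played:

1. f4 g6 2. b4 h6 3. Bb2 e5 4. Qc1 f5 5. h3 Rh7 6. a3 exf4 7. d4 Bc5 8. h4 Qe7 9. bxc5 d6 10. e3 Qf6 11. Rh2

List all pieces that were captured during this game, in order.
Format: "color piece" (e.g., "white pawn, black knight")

Tracking captures:
  exf4: captured white pawn
  bxc5: captured black bishop

white pawn, black bishop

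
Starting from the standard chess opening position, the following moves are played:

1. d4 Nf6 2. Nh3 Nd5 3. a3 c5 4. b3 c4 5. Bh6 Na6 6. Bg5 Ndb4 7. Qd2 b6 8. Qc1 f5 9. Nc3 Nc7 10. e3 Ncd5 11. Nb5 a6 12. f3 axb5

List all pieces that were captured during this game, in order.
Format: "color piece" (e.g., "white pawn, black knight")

Tracking captures:
  axb5: captured white knight

white knight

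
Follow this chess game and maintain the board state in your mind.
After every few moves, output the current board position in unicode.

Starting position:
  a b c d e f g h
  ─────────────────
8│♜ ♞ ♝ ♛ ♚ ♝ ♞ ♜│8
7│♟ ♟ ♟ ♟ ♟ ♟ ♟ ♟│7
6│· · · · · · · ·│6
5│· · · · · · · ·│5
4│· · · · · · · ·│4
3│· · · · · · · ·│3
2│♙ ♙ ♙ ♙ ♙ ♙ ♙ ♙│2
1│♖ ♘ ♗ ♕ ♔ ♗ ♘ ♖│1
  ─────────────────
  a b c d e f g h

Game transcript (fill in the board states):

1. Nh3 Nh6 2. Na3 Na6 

  a b c d e f g h
  ─────────────────
8│♜ · ♝ ♛ ♚ ♝ · ♜│8
7│♟ ♟ ♟ ♟ ♟ ♟ ♟ ♟│7
6│♞ · · · · · · ♞│6
5│· · · · · · · ·│5
4│· · · · · · · ·│4
3│♘ · · · · · · ♘│3
2│♙ ♙ ♙ ♙ ♙ ♙ ♙ ♙│2
1│♖ · ♗ ♕ ♔ ♗ · ♖│1
  ─────────────────
  a b c d e f g h

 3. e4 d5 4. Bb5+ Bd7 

  a b c d e f g h
  ─────────────────
8│♜ · · ♛ ♚ ♝ · ♜│8
7│♟ ♟ ♟ ♝ ♟ ♟ ♟ ♟│7
6│♞ · · · · · · ♞│6
5│· ♗ · ♟ · · · ·│5
4│· · · · ♙ · · ·│4
3│♘ · · · · · · ♘│3
2│♙ ♙ ♙ ♙ · ♙ ♙ ♙│2
1│♖ · ♗ ♕ ♔ · · ♖│1
  ─────────────────
  a b c d e f g h

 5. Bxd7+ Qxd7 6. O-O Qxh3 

  a b c d e f g h
  ─────────────────
8│♜ · · · ♚ ♝ · ♜│8
7│♟ ♟ ♟ · ♟ ♟ ♟ ♟│7
6│♞ · · · · · · ♞│6
5│· · · ♟ · · · ·│5
4│· · · · ♙ · · ·│4
3│♘ · · · · · · ♛│3
2│♙ ♙ ♙ ♙ · ♙ ♙ ♙│2
1│♖ · ♗ ♕ · ♖ ♔ ·│1
  ─────────────────
  a b c d e f g h

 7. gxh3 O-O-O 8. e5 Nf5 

  a b c d e f g h
  ─────────────────
8│· · ♚ ♜ · ♝ · ♜│8
7│♟ ♟ ♟ · ♟ ♟ ♟ ♟│7
6│♞ · · · · · · ·│6
5│· · · ♟ ♙ ♞ · ·│5
4│· · · · · · · ·│4
3│♘ · · · · · · ♙│3
2│♙ ♙ ♙ ♙ · ♙ · ♙│2
1│♖ · ♗ ♕ · ♖ ♔ ·│1
  ─────────────────
  a b c d e f g h

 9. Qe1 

  a b c d e f g h
  ─────────────────
8│· · ♚ ♜ · ♝ · ♜│8
7│♟ ♟ ♟ · ♟ ♟ ♟ ♟│7
6│♞ · · · · · · ·│6
5│· · · ♟ ♙ ♞ · ·│5
4│· · · · · · · ·│4
3│♘ · · · · · · ♙│3
2│♙ ♙ ♙ ♙ · ♙ · ♙│2
1│♖ · ♗ · ♕ ♖ ♔ ·│1
  ─────────────────
  a b c d e f g h


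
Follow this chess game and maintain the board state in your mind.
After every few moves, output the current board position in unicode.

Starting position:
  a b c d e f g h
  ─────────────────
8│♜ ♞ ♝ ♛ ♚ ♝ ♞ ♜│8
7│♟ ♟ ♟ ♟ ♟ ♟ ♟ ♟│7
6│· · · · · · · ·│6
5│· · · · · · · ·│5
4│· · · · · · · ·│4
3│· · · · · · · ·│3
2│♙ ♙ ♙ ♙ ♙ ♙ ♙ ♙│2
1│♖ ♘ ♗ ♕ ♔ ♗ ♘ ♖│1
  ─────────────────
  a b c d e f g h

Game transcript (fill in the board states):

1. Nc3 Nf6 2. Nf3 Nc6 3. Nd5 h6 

  a b c d e f g h
  ─────────────────
8│♜ · ♝ ♛ ♚ ♝ · ♜│8
7│♟ ♟ ♟ ♟ ♟ ♟ ♟ ·│7
6│· · ♞ · · ♞ · ♟│6
5│· · · ♘ · · · ·│5
4│· · · · · · · ·│4
3│· · · · · ♘ · ·│3
2│♙ ♙ ♙ ♙ ♙ ♙ ♙ ♙│2
1│♖ · ♗ ♕ ♔ ♗ · ♖│1
  ─────────────────
  a b c d e f g h

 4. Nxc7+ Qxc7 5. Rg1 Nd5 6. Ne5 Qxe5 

  a b c d e f g h
  ─────────────────
8│♜ · ♝ · ♚ ♝ · ♜│8
7│♟ ♟ · ♟ ♟ ♟ ♟ ·│7
6│· · ♞ · · · · ♟│6
5│· · · ♞ ♛ · · ·│5
4│· · · · · · · ·│4
3│· · · · · · · ·│3
2│♙ ♙ ♙ ♙ ♙ ♙ ♙ ♙│2
1│♖ · ♗ ♕ ♔ ♗ ♖ ·│1
  ─────────────────
  a b c d e f g h

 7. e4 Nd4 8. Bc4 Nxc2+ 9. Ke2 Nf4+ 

  a b c d e f g h
  ─────────────────
8│♜ · ♝ · ♚ ♝ · ♜│8
7│♟ ♟ · ♟ ♟ ♟ ♟ ·│7
6│· · · · · · · ♟│6
5│· · · · ♛ · · ·│5
4│· · ♗ · ♙ ♞ · ·│4
3│· · · · · · · ·│3
2│♙ ♙ ♞ ♙ ♔ ♙ ♙ ♙│2
1│♖ · ♗ ♕ · · ♖ ·│1
  ─────────────────
  a b c d e f g h

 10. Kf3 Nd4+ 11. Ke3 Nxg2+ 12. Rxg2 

  a b c d e f g h
  ─────────────────
8│♜ · ♝ · ♚ ♝ · ♜│8
7│♟ ♟ · ♟ ♟ ♟ ♟ ·│7
6│· · · · · · · ♟│6
5│· · · · ♛ · · ·│5
4│· · ♗ ♞ ♙ · · ·│4
3│· · · · ♔ · · ·│3
2│♙ ♙ · ♙ · ♙ ♖ ♙│2
1│♖ · ♗ ♕ · · · ·│1
  ─────────────────
  a b c d e f g h


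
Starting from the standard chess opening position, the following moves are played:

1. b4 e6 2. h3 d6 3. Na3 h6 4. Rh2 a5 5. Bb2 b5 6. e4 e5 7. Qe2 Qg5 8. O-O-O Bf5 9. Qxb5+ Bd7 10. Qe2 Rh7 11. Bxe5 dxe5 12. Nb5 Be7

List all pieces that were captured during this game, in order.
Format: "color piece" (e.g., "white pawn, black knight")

Tracking captures:
  Qxb5+: captured black pawn
  Bxe5: captured black pawn
  dxe5: captured white bishop

black pawn, black pawn, white bishop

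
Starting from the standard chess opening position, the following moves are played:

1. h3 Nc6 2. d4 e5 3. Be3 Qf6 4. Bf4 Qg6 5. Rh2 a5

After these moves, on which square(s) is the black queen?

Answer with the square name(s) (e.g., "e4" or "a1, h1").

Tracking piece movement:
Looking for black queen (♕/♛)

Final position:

  a b c d e f g h
  ─────────────────
8│♜ · ♝ · ♚ ♝ ♞ ♜│8
7│· ♟ ♟ ♟ · ♟ ♟ ♟│7
6│· · ♞ · · · ♛ ·│6
5│♟ · · · ♟ · · ·│5
4│· · · ♙ · ♗ · ·│4
3│· · · · · · · ♙│3
2│♙ ♙ ♙ · ♙ ♙ ♙ ♖│2
1│♖ ♘ · ♕ ♔ ♗ ♘ ·│1
  ─────────────────
  a b c d e f g h


g6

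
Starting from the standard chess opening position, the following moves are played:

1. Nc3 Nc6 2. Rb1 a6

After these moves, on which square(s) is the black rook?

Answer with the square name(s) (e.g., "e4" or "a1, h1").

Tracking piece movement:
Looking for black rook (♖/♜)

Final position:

  a b c d e f g h
  ─────────────────
8│♜ · ♝ ♛ ♚ ♝ ♞ ♜│8
7│· ♟ ♟ ♟ ♟ ♟ ♟ ♟│7
6│♟ · ♞ · · · · ·│6
5│· · · · · · · ·│5
4│· · · · · · · ·│4
3│· · ♘ · · · · ·│3
2│♙ ♙ ♙ ♙ ♙ ♙ ♙ ♙│2
1│· ♖ ♗ ♕ ♔ ♗ ♘ ♖│1
  ─────────────────
  a b c d e f g h


a8, h8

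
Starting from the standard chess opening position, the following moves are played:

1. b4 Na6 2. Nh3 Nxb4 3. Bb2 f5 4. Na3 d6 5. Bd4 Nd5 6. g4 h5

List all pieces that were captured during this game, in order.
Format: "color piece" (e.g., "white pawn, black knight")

Tracking captures:
  Nxb4: captured white pawn

white pawn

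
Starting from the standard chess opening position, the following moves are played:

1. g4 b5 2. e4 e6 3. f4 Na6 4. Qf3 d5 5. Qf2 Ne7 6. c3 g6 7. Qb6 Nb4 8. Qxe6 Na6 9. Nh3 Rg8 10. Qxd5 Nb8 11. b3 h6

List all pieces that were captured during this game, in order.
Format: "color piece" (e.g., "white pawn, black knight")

Tracking captures:
  Qxe6: captured black pawn
  Qxd5: captured black pawn

black pawn, black pawn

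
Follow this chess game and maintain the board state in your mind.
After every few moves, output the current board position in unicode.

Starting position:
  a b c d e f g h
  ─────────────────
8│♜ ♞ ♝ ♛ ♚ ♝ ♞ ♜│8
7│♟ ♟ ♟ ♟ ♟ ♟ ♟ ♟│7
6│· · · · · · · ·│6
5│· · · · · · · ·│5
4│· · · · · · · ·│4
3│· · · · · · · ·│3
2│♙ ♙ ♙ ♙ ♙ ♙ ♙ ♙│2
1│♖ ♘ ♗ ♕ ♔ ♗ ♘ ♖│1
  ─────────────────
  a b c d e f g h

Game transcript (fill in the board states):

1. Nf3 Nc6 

  a b c d e f g h
  ─────────────────
8│♜ · ♝ ♛ ♚ ♝ ♞ ♜│8
7│♟ ♟ ♟ ♟ ♟ ♟ ♟ ♟│7
6│· · ♞ · · · · ·│6
5│· · · · · · · ·│5
4│· · · · · · · ·│4
3│· · · · · ♘ · ·│3
2│♙ ♙ ♙ ♙ ♙ ♙ ♙ ♙│2
1│♖ ♘ ♗ ♕ ♔ ♗ · ♖│1
  ─────────────────
  a b c d e f g h

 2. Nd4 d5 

  a b c d e f g h
  ─────────────────
8│♜ · ♝ ♛ ♚ ♝ ♞ ♜│8
7│♟ ♟ ♟ · ♟ ♟ ♟ ♟│7
6│· · ♞ · · · · ·│6
5│· · · ♟ · · · ·│5
4│· · · ♘ · · · ·│4
3│· · · · · · · ·│3
2│♙ ♙ ♙ ♙ ♙ ♙ ♙ ♙│2
1│♖ ♘ ♗ ♕ ♔ ♗ · ♖│1
  ─────────────────
  a b c d e f g h

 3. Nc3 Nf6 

  a b c d e f g h
  ─────────────────
8│♜ · ♝ ♛ ♚ ♝ · ♜│8
7│♟ ♟ ♟ · ♟ ♟ ♟ ♟│7
6│· · ♞ · · ♞ · ·│6
5│· · · ♟ · · · ·│5
4│· · · ♘ · · · ·│4
3│· · ♘ · · · · ·│3
2│♙ ♙ ♙ ♙ ♙ ♙ ♙ ♙│2
1│♖ · ♗ ♕ ♔ ♗ · ♖│1
  ─────────────────
  a b c d e f g h

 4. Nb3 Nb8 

  a b c d e f g h
  ─────────────────
8│♜ ♞ ♝ ♛ ♚ ♝ · ♜│8
7│♟ ♟ ♟ · ♟ ♟ ♟ ♟│7
6│· · · · · ♞ · ·│6
5│· · · ♟ · · · ·│5
4│· · · · · · · ·│4
3│· ♘ ♘ · · · · ·│3
2│♙ ♙ ♙ ♙ ♙ ♙ ♙ ♙│2
1│♖ · ♗ ♕ ♔ ♗ · ♖│1
  ─────────────────
  a b c d e f g h



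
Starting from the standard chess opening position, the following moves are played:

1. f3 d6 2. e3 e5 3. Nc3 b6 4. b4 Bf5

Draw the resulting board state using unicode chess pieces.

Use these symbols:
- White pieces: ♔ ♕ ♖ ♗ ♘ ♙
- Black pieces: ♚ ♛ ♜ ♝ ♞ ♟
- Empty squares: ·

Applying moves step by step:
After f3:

♜ ♞ ♝ ♛ ♚ ♝ ♞ ♜
♟ ♟ ♟ ♟ ♟ ♟ ♟ ♟
· · · · · · · ·
· · · · · · · ·
· · · · · · · ·
· · · · · ♙ · ·
♙ ♙ ♙ ♙ ♙ · ♙ ♙
♖ ♘ ♗ ♕ ♔ ♗ ♘ ♖


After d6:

♜ ♞ ♝ ♛ ♚ ♝ ♞ ♜
♟ ♟ ♟ · ♟ ♟ ♟ ♟
· · · ♟ · · · ·
· · · · · · · ·
· · · · · · · ·
· · · · · ♙ · ·
♙ ♙ ♙ ♙ ♙ · ♙ ♙
♖ ♘ ♗ ♕ ♔ ♗ ♘ ♖


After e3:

♜ ♞ ♝ ♛ ♚ ♝ ♞ ♜
♟ ♟ ♟ · ♟ ♟ ♟ ♟
· · · ♟ · · · ·
· · · · · · · ·
· · · · · · · ·
· · · · ♙ ♙ · ·
♙ ♙ ♙ ♙ · · ♙ ♙
♖ ♘ ♗ ♕ ♔ ♗ ♘ ♖


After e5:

♜ ♞ ♝ ♛ ♚ ♝ ♞ ♜
♟ ♟ ♟ · · ♟ ♟ ♟
· · · ♟ · · · ·
· · · · ♟ · · ·
· · · · · · · ·
· · · · ♙ ♙ · ·
♙ ♙ ♙ ♙ · · ♙ ♙
♖ ♘ ♗ ♕ ♔ ♗ ♘ ♖


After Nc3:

♜ ♞ ♝ ♛ ♚ ♝ ♞ ♜
♟ ♟ ♟ · · ♟ ♟ ♟
· · · ♟ · · · ·
· · · · ♟ · · ·
· · · · · · · ·
· · ♘ · ♙ ♙ · ·
♙ ♙ ♙ ♙ · · ♙ ♙
♖ · ♗ ♕ ♔ ♗ ♘ ♖


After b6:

♜ ♞ ♝ ♛ ♚ ♝ ♞ ♜
♟ · ♟ · · ♟ ♟ ♟
· ♟ · ♟ · · · ·
· · · · ♟ · · ·
· · · · · · · ·
· · ♘ · ♙ ♙ · ·
♙ ♙ ♙ ♙ · · ♙ ♙
♖ · ♗ ♕ ♔ ♗ ♘ ♖


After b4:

♜ ♞ ♝ ♛ ♚ ♝ ♞ ♜
♟ · ♟ · · ♟ ♟ ♟
· ♟ · ♟ · · · ·
· · · · ♟ · · ·
· ♙ · · · · · ·
· · ♘ · ♙ ♙ · ·
♙ · ♙ ♙ · · ♙ ♙
♖ · ♗ ♕ ♔ ♗ ♘ ♖


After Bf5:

♜ ♞ · ♛ ♚ ♝ ♞ ♜
♟ · ♟ · · ♟ ♟ ♟
· ♟ · ♟ · · · ·
· · · · ♟ ♝ · ·
· ♙ · · · · · ·
· · ♘ · ♙ ♙ · ·
♙ · ♙ ♙ · · ♙ ♙
♖ · ♗ ♕ ♔ ♗ ♘ ♖



  a b c d e f g h
  ─────────────────
8│♜ ♞ · ♛ ♚ ♝ ♞ ♜│8
7│♟ · ♟ · · ♟ ♟ ♟│7
6│· ♟ · ♟ · · · ·│6
5│· · · · ♟ ♝ · ·│5
4│· ♙ · · · · · ·│4
3│· · ♘ · ♙ ♙ · ·│3
2│♙ · ♙ ♙ · · ♙ ♙│2
1│♖ · ♗ ♕ ♔ ♗ ♘ ♖│1
  ─────────────────
  a b c d e f g h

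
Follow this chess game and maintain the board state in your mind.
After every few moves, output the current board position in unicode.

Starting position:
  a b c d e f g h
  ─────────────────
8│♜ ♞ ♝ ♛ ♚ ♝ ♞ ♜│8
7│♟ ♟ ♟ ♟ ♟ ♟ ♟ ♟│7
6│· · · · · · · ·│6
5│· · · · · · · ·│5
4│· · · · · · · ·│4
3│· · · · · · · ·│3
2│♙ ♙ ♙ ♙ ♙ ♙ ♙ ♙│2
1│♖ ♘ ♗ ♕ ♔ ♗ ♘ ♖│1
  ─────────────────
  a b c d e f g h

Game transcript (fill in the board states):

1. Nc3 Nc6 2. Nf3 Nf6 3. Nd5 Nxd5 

  a b c d e f g h
  ─────────────────
8│♜ · ♝ ♛ ♚ ♝ · ♜│8
7│♟ ♟ ♟ ♟ ♟ ♟ ♟ ♟│7
6│· · ♞ · · · · ·│6
5│· · · ♞ · · · ·│5
4│· · · · · · · ·│4
3│· · · · · ♘ · ·│3
2│♙ ♙ ♙ ♙ ♙ ♙ ♙ ♙│2
1│♖ · ♗ ♕ ♔ ♗ · ♖│1
  ─────────────────
  a b c d e f g h

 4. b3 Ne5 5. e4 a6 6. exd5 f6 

  a b c d e f g h
  ─────────────────
8│♜ · ♝ ♛ ♚ ♝ · ♜│8
7│· ♟ ♟ ♟ ♟ · ♟ ♟│7
6│♟ · · · · ♟ · ·│6
5│· · · ♙ ♞ · · ·│5
4│· · · · · · · ·│4
3│· ♙ · · · ♘ · ·│3
2│♙ · ♙ ♙ · ♙ ♙ ♙│2
1│♖ · ♗ ♕ ♔ ♗ · ♖│1
  ─────────────────
  a b c d e f g h

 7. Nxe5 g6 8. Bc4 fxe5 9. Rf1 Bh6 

  a b c d e f g h
  ─────────────────
8│♜ · ♝ ♛ ♚ · · ♜│8
7│· ♟ ♟ ♟ ♟ · · ♟│7
6│♟ · · · · · ♟ ♝│6
5│· · · ♙ ♟ · · ·│5
4│· · ♗ · · · · ·│4
3│· ♙ · · · · · ·│3
2│♙ · ♙ ♙ · ♙ ♙ ♙│2
1│♖ · ♗ ♕ ♔ ♖ · ·│1
  ─────────────────
  a b c d e f g h

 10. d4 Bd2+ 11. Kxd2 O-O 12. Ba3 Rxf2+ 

  a b c d e f g h
  ─────────────────
8│♜ · ♝ ♛ · · ♚ ·│8
7│· ♟ ♟ ♟ ♟ · · ♟│7
6│♟ · · · · · ♟ ·│6
5│· · · ♙ ♟ · · ·│5
4│· · ♗ ♙ · · · ·│4
3│♗ ♙ · · · · · ·│3
2│♙ · ♙ ♔ · ♜ ♙ ♙│2
1│♖ · · ♕ · ♖ · ·│1
  ─────────────────
  a b c d e f g h

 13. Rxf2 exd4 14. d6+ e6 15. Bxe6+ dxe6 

  a b c d e f g h
  ─────────────────
8│♜ · ♝ ♛ · · ♚ ·│8
7│· ♟ ♟ · · · · ♟│7
6│♟ · · ♙ ♟ · ♟ ·│6
5│· · · · · · · ·│5
4│· · · ♟ · · · ·│4
3│♗ ♙ · · · · · ·│3
2│♙ · ♙ ♔ · ♖ ♙ ♙│2
1│♖ · · ♕ · · · ·│1
  ─────────────────
  a b c d e f g h



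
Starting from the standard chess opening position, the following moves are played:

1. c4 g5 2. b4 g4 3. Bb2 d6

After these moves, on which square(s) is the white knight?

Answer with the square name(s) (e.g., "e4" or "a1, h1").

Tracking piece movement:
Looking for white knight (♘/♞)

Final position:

  a b c d e f g h
  ─────────────────
8│♜ ♞ ♝ ♛ ♚ ♝ ♞ ♜│8
7│♟ ♟ ♟ · ♟ ♟ · ♟│7
6│· · · ♟ · · · ·│6
5│· · · · · · · ·│5
4│· ♙ ♙ · · · ♟ ·│4
3│· · · · · · · ·│3
2│♙ ♗ · ♙ ♙ ♙ ♙ ♙│2
1│♖ ♘ · ♕ ♔ ♗ ♘ ♖│1
  ─────────────────
  a b c d e f g h


b1, g1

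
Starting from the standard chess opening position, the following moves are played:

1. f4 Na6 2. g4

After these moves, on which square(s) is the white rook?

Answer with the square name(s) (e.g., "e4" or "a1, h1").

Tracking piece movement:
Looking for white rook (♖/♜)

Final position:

  a b c d e f g h
  ─────────────────
8│♜ · ♝ ♛ ♚ ♝ ♞ ♜│8
7│♟ ♟ ♟ ♟ ♟ ♟ ♟ ♟│7
6│♞ · · · · · · ·│6
5│· · · · · · · ·│5
4│· · · · · ♙ ♙ ·│4
3│· · · · · · · ·│3
2│♙ ♙ ♙ ♙ ♙ · · ♙│2
1│♖ ♘ ♗ ♕ ♔ ♗ ♘ ♖│1
  ─────────────────
  a b c d e f g h


a1, h1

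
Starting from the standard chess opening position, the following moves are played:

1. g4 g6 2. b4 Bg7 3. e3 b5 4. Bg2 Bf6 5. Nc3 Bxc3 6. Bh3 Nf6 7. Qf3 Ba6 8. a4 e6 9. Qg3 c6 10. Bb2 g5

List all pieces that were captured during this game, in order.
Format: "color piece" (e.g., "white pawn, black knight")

Tracking captures:
  Bxc3: captured white knight

white knight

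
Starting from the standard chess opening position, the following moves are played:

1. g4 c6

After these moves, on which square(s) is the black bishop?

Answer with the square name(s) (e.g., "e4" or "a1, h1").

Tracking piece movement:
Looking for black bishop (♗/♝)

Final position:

  a b c d e f g h
  ─────────────────
8│♜ ♞ ♝ ♛ ♚ ♝ ♞ ♜│8
7│♟ ♟ · ♟ ♟ ♟ ♟ ♟│7
6│· · ♟ · · · · ·│6
5│· · · · · · · ·│5
4│· · · · · · ♙ ·│4
3│· · · · · · · ·│3
2│♙ ♙ ♙ ♙ ♙ ♙ · ♙│2
1│♖ ♘ ♗ ♕ ♔ ♗ ♘ ♖│1
  ─────────────────
  a b c d e f g h


c8, f8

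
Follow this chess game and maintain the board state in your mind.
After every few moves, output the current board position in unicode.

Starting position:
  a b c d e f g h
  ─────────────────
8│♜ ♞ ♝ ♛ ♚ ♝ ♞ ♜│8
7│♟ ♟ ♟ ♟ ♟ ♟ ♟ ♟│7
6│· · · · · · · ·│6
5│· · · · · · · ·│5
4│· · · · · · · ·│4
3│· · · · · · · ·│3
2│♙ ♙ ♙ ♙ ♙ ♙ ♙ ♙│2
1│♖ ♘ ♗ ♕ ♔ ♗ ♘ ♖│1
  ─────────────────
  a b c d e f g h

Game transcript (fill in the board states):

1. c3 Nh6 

  a b c d e f g h
  ─────────────────
8│♜ ♞ ♝ ♛ ♚ ♝ · ♜│8
7│♟ ♟ ♟ ♟ ♟ ♟ ♟ ♟│7
6│· · · · · · · ♞│6
5│· · · · · · · ·│5
4│· · · · · · · ·│4
3│· · ♙ · · · · ·│3
2│♙ ♙ · ♙ ♙ ♙ ♙ ♙│2
1│♖ ♘ ♗ ♕ ♔ ♗ ♘ ♖│1
  ─────────────────
  a b c d e f g h

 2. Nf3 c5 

  a b c d e f g h
  ─────────────────
8│♜ ♞ ♝ ♛ ♚ ♝ · ♜│8
7│♟ ♟ · ♟ ♟ ♟ ♟ ♟│7
6│· · · · · · · ♞│6
5│· · ♟ · · · · ·│5
4│· · · · · · · ·│4
3│· · ♙ · · ♘ · ·│3
2│♙ ♙ · ♙ ♙ ♙ ♙ ♙│2
1│♖ ♘ ♗ ♕ ♔ ♗ · ♖│1
  ─────────────────
  a b c d e f g h

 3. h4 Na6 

  a b c d e f g h
  ─────────────────
8│♜ · ♝ ♛ ♚ ♝ · ♜│8
7│♟ ♟ · ♟ ♟ ♟ ♟ ♟│7
6│♞ · · · · · · ♞│6
5│· · ♟ · · · · ·│5
4│· · · · · · · ♙│4
3│· · ♙ · · ♘ · ·│3
2│♙ ♙ · ♙ ♙ ♙ ♙ ·│2
1│♖ ♘ ♗ ♕ ♔ ♗ · ♖│1
  ─────────────────
  a b c d e f g h



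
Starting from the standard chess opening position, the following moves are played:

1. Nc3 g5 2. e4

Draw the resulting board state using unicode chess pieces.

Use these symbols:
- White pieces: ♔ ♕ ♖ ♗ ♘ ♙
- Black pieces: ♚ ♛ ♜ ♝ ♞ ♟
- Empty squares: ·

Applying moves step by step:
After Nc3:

♜ ♞ ♝ ♛ ♚ ♝ ♞ ♜
♟ ♟ ♟ ♟ ♟ ♟ ♟ ♟
· · · · · · · ·
· · · · · · · ·
· · · · · · · ·
· · ♘ · · · · ·
♙ ♙ ♙ ♙ ♙ ♙ ♙ ♙
♖ · ♗ ♕ ♔ ♗ ♘ ♖


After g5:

♜ ♞ ♝ ♛ ♚ ♝ ♞ ♜
♟ ♟ ♟ ♟ ♟ ♟ · ♟
· · · · · · · ·
· · · · · · ♟ ·
· · · · · · · ·
· · ♘ · · · · ·
♙ ♙ ♙ ♙ ♙ ♙ ♙ ♙
♖ · ♗ ♕ ♔ ♗ ♘ ♖


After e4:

♜ ♞ ♝ ♛ ♚ ♝ ♞ ♜
♟ ♟ ♟ ♟ ♟ ♟ · ♟
· · · · · · · ·
· · · · · · ♟ ·
· · · · ♙ · · ·
· · ♘ · · · · ·
♙ ♙ ♙ ♙ · ♙ ♙ ♙
♖ · ♗ ♕ ♔ ♗ ♘ ♖



  a b c d e f g h
  ─────────────────
8│♜ ♞ ♝ ♛ ♚ ♝ ♞ ♜│8
7│♟ ♟ ♟ ♟ ♟ ♟ · ♟│7
6│· · · · · · · ·│6
5│· · · · · · ♟ ·│5
4│· · · · ♙ · · ·│4
3│· · ♘ · · · · ·│3
2│♙ ♙ ♙ ♙ · ♙ ♙ ♙│2
1│♖ · ♗ ♕ ♔ ♗ ♘ ♖│1
  ─────────────────
  a b c d e f g h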